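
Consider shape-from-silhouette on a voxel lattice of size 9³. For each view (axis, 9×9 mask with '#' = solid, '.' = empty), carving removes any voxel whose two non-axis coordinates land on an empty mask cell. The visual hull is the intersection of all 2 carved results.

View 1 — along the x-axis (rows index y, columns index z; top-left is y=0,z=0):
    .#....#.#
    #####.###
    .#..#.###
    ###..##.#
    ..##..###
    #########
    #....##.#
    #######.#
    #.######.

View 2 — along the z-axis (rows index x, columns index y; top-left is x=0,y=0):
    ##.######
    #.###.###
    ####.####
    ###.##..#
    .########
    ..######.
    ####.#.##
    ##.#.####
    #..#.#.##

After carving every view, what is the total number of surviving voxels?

388 voxels

start: 9×9×9 = 729 voxels
  1. axis=0 (YZ plane), |mask|=55  ⇒  voxels=495
  2. axis=2 (XY plane), |mask|=62  ⇒  voxels=388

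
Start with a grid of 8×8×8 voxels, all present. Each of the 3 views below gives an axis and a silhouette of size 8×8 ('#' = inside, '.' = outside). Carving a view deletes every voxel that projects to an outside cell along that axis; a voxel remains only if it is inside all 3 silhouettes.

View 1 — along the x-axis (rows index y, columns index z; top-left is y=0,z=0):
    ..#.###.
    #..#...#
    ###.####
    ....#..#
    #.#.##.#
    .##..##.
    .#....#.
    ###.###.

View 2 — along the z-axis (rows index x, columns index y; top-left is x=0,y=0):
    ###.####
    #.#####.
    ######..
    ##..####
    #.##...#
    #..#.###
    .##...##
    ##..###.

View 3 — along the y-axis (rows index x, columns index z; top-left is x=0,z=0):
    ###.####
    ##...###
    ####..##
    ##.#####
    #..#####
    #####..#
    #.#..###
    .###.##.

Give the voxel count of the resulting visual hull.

start: 8×8×8 = 512 voxels
after view 1 [x-axis, 33 of 64 cells solid] → remaining = 264
after view 2 [z-axis, 43 of 64 cells solid] → remaining = 177
after view 3 [y-axis, 47 of 64 cells solid] → remaining = 132

remaining voxels: 132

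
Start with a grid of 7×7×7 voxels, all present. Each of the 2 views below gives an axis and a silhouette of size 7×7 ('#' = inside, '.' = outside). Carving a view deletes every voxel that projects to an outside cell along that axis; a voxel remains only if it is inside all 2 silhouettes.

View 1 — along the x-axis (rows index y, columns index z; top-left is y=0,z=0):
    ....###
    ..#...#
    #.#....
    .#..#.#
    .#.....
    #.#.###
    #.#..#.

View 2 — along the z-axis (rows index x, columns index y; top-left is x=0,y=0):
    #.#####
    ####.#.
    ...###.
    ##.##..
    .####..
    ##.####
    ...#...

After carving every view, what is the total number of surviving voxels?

|visual hull| = 78

before carving: 343 voxels (7×7×7)
[1] x-view keeps 19 columns → grid now 133
[2] z-view keeps 29 columns → grid now 78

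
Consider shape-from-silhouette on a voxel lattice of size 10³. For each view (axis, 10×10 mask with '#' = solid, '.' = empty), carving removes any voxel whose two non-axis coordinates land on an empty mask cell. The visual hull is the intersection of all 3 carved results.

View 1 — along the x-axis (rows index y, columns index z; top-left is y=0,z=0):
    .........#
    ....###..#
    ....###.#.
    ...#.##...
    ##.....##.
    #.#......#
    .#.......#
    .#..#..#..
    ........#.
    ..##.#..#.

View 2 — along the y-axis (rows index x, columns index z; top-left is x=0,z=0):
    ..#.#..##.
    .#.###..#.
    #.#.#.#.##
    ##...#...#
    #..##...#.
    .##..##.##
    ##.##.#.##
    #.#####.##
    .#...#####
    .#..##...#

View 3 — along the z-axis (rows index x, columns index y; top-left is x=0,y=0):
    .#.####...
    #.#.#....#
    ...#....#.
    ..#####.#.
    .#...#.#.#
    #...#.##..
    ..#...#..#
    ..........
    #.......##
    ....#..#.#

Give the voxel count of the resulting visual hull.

before carving: 1000 voxels (10×10×10)
  1. axis=0 (YZ plane), |mask|=29  ⇒  voxels=290
  2. axis=1 (XZ plane), |mask|=54  ⇒  voxels=168
  3. axis=2 (XY plane), |mask|=34  ⇒  voxels=48

|visual hull| = 48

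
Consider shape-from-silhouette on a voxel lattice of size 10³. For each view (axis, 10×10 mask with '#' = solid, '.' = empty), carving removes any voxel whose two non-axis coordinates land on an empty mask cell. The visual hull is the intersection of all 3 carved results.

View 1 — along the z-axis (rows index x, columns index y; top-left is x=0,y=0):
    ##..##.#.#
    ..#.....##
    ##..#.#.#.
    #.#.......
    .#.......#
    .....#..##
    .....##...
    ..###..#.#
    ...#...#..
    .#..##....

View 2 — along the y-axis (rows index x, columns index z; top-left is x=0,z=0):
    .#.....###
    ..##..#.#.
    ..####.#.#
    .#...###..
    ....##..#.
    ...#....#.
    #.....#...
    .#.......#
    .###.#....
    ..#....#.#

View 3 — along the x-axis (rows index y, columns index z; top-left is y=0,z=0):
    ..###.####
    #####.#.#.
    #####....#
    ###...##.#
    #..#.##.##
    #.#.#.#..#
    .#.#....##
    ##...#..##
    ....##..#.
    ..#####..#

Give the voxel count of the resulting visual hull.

before carving: 1000 voxels (10×10×10)
step 1: project along z, AND mask (33/100) → |grid| = 330
step 2: project along y, AND mask (34/100) → |grid| = 117
step 3: project along x, AND mask (55/100) → |grid| = 60

remaining voxels: 60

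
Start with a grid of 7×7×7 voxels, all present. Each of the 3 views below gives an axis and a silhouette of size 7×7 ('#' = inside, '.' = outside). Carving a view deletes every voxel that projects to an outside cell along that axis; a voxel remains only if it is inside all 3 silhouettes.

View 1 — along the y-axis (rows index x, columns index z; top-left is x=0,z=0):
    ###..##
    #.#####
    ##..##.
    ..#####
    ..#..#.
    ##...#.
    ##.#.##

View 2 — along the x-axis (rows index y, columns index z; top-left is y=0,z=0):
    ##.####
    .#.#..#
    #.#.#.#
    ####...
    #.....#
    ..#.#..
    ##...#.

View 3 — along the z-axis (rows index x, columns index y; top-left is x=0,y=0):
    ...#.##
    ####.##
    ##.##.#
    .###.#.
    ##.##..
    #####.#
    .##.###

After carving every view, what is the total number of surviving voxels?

initial block: 7^3 = 343
  1. axis=1 (XZ plane), |mask|=30  ⇒  voxels=210
  2. axis=0 (YZ plane), |mask|=24  ⇒  voxels=101
  3. axis=2 (XY plane), |mask|=33  ⇒  voxels=68

|visual hull| = 68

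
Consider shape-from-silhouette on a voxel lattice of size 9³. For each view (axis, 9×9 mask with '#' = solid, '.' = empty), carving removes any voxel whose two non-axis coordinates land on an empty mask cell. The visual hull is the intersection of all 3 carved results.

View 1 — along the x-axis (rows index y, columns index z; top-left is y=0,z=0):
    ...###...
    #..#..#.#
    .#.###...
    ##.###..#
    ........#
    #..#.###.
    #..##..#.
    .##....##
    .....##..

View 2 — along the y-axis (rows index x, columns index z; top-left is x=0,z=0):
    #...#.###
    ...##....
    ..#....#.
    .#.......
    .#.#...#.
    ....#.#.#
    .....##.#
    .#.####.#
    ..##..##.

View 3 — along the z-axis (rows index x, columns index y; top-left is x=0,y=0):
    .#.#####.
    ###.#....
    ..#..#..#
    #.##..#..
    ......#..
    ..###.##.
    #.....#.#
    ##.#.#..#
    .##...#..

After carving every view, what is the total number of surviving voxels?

initial block: 9^3 = 729
step 1: project along x, AND mask (33/81) → |grid| = 297
step 2: project along y, AND mask (29/81) → |grid| = 108
step 3: project along z, AND mask (34/81) → |grid| = 55

55 voxels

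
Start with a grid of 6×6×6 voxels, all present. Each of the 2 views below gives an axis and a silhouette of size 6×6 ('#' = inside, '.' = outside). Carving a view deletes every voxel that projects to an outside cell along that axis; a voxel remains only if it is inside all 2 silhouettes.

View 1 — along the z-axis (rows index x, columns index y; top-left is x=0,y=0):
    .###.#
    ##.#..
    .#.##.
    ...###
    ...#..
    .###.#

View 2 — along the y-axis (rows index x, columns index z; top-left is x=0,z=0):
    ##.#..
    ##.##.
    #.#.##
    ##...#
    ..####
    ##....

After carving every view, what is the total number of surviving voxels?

57 voxels

initial block: 6^3 = 216
V1 z: intersect with XY mask (18 set) -- 108 left
V2 y: intersect with XZ mask (20 set) -- 57 left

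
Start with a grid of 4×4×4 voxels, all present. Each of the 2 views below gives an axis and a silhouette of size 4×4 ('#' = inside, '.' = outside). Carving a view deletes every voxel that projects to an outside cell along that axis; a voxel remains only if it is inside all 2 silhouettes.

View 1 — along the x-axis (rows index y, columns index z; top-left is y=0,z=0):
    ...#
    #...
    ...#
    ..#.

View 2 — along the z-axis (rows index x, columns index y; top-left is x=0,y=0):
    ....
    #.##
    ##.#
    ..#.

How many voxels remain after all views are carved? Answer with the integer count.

start: 4×4×4 = 64 voxels
carve view 1 (along x, YZ-mask fill 4/16): 16 voxels remain
carve view 2 (along z, XY-mask fill 7/16): 7 voxels remain

7 voxels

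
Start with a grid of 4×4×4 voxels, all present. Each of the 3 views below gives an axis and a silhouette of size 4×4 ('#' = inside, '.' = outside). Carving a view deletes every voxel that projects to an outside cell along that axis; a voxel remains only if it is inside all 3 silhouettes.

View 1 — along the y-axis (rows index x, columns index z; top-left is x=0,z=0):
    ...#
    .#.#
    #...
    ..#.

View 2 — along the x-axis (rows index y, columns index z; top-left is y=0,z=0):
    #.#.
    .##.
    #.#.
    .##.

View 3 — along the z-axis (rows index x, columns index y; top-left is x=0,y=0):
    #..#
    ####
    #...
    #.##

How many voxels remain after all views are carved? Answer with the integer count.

before carving: 64 voxels (4×4×4)
step 1: project along y, AND mask (5/16) → |grid| = 20
step 2: project along x, AND mask (8/16) → |grid| = 8
step 3: project along z, AND mask (10/16) → |grid| = 6

voxel count = 6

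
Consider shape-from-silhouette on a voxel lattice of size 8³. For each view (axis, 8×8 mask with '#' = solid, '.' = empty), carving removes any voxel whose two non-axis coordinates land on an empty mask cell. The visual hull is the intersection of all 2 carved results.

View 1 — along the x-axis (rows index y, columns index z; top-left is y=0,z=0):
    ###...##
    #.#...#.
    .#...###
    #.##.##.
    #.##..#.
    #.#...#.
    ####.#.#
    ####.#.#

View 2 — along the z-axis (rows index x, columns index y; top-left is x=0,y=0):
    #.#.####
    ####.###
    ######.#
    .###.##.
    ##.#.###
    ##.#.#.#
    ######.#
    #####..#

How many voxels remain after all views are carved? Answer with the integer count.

before carving: 512 voxels (8×8×8)
step 1: project along x, AND mask (36/64) → |grid| = 288
step 2: project along z, AND mask (49/64) → |grid| = 218

remaining voxels: 218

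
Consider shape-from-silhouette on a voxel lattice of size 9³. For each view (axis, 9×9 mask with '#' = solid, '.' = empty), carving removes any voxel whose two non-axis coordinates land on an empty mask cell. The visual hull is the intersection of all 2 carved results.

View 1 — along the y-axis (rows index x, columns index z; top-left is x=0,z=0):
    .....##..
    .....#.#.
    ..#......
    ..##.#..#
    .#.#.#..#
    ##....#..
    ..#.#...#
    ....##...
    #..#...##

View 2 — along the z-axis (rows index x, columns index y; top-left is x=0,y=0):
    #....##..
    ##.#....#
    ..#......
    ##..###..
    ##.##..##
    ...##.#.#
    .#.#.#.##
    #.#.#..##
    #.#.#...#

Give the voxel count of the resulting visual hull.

voxel count = 112

start: 9×9×9 = 729 voxels
step 1: project along y, AND mask (25/81) → |grid| = 225
step 2: project along z, AND mask (37/81) → |grid| = 112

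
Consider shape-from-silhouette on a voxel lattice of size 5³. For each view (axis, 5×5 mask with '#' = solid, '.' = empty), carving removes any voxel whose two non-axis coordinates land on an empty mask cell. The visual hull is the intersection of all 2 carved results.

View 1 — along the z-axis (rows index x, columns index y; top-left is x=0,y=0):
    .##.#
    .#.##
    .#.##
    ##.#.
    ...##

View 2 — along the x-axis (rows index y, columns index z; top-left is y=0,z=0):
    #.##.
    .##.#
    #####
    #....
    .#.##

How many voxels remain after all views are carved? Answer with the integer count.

start: 5×5×5 = 125 voxels
V1 z: intersect with XY mask (14 set) -- 70 left
V2 x: intersect with YZ mask (15 set) -- 36 left

36 voxels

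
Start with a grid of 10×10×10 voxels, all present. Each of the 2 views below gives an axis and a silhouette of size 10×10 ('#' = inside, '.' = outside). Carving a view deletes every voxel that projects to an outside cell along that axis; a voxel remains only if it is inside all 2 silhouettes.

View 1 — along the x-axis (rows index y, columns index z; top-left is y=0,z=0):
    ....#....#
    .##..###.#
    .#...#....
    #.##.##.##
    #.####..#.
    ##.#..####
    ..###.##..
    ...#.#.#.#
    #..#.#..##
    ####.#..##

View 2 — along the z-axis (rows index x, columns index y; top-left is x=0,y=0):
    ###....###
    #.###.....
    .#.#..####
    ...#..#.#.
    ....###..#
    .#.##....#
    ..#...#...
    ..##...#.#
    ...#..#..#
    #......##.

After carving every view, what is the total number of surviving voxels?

202 voxels

full grid |V| = 1000
V1 x: intersect with YZ mask (51 set) -- 510 left
V2 z: intersect with XY mask (39 set) -- 202 left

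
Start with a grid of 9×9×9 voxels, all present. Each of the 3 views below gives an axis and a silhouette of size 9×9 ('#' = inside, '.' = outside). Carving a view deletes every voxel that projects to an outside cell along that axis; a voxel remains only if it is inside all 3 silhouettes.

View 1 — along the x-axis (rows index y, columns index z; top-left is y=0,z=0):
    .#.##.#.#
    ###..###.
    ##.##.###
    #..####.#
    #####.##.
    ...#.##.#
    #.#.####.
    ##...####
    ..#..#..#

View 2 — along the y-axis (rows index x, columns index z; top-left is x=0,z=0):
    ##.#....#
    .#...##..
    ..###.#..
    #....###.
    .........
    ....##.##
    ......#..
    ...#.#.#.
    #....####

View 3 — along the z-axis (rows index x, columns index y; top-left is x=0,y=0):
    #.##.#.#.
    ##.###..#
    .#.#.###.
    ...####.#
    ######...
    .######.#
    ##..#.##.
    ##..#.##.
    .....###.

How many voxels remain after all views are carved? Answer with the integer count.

|visual hull| = 94

start: 9×9×9 = 729 voxels
[1] x-view keeps 50 columns → grid now 450
[2] y-view keeps 28 columns → grid now 165
[3] z-view keeps 47 columns → grid now 94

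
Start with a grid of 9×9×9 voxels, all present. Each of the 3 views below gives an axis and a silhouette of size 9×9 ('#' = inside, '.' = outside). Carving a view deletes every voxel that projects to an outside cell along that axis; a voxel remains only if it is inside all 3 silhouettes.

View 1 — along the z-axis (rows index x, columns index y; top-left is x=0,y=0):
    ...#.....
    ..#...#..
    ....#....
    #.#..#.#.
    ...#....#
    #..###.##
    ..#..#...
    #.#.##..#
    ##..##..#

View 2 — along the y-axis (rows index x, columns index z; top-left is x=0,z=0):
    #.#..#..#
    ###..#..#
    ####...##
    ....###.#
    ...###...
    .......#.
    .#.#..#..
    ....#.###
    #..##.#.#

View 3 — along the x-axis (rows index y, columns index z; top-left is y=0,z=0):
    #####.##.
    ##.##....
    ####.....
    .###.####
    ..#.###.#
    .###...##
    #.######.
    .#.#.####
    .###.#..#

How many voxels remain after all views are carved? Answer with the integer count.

|visual hull| = 52

before carving: 729 voxels (9×9×9)
V1 z: intersect with XY mask (28 set) -- 252 left
V2 y: intersect with XZ mask (35 set) -- 99 left
V3 x: intersect with YZ mask (50 set) -- 52 left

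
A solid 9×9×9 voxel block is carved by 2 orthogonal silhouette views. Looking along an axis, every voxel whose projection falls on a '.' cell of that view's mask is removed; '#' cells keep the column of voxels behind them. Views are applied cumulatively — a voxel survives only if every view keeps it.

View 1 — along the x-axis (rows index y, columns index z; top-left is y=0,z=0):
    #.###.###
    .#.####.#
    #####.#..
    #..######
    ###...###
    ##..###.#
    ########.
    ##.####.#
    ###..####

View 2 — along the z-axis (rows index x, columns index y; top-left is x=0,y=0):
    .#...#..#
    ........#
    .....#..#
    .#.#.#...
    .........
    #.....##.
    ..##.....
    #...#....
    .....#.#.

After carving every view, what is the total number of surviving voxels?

initial block: 9^3 = 729
carve view 1 (along x, YZ-mask fill 60/81): 540 voxels remain
carve view 2 (along z, XY-mask fill 18/81): 119 voxels remain

voxel count = 119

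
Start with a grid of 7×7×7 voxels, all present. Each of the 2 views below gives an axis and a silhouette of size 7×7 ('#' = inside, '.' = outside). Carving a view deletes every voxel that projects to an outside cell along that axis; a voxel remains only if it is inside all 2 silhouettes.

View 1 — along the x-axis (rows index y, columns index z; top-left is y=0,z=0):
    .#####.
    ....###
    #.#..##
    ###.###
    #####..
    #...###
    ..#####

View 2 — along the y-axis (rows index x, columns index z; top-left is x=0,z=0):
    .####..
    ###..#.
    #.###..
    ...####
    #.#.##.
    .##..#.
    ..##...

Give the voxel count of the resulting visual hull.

before carving: 343 voxels (7×7×7)
[1] x-view keeps 32 columns → grid now 224
[2] y-view keeps 25 columns → grid now 116

|visual hull| = 116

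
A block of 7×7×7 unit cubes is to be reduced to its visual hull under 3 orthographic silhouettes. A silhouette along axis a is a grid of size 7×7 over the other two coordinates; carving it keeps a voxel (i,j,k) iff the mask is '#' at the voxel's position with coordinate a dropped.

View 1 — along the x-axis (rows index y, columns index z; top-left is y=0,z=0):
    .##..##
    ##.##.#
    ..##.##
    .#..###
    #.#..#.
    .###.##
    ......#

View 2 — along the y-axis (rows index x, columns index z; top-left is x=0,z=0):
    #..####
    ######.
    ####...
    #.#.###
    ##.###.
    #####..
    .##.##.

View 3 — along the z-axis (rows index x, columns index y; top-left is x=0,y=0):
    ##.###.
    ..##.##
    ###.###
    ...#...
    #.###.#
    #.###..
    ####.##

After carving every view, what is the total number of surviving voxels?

remaining voxels: 69

before carving: 343 voxels (7×7×7)
[1] x-view keeps 26 columns → grid now 182
[2] y-view keeps 34 columns → grid now 116
[3] z-view keeps 31 columns → grid now 69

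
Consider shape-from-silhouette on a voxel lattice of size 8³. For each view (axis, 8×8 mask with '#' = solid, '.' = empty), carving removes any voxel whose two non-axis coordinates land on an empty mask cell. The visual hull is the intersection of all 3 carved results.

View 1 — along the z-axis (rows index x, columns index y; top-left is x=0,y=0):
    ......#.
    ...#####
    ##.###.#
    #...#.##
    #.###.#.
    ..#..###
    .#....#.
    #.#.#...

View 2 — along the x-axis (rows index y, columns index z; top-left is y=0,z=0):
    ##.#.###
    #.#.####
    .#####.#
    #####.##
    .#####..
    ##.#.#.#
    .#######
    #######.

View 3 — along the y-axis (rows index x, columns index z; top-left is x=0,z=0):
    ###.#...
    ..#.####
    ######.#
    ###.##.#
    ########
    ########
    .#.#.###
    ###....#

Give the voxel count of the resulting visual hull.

initial block: 8^3 = 512
[1] z-view keeps 30 columns → grid now 240
[2] x-view keeps 49 columns → grid now 185
[3] y-view keeps 47 columns → grid now 143

143 voxels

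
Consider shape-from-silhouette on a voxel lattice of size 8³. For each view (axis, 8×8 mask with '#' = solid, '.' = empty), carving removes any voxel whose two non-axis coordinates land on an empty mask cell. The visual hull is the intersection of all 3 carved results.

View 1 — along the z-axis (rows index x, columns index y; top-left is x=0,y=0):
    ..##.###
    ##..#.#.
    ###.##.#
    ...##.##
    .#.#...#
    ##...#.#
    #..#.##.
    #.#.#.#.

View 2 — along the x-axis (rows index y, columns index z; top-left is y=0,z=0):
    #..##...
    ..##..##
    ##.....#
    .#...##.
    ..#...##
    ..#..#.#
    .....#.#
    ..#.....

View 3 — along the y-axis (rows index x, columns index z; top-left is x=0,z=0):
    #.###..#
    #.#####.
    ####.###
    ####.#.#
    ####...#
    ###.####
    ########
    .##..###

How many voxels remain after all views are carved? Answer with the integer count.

voxel count = 70

initial block: 8^3 = 512
  1. axis=2 (XY plane), |mask|=34  ⇒  voxels=272
  2. axis=0 (YZ plane), |mask|=22  ⇒  voxels=91
  3. axis=1 (XZ plane), |mask|=49  ⇒  voxels=70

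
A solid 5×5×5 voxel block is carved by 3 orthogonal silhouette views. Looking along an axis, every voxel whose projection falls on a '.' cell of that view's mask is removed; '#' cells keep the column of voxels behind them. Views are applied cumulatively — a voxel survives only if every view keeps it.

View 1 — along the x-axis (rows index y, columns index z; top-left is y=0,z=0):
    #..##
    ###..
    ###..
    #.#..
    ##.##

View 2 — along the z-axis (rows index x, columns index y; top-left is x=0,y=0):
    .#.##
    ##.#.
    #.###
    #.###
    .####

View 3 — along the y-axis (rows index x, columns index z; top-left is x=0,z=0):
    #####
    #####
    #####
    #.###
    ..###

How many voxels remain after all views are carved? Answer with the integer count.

|visual hull| = 44

start: 5×5×5 = 125 voxels
  1. axis=0 (YZ plane), |mask|=15  ⇒  voxels=75
  2. axis=2 (XY plane), |mask|=18  ⇒  voxels=53
  3. axis=1 (XZ plane), |mask|=22  ⇒  voxels=44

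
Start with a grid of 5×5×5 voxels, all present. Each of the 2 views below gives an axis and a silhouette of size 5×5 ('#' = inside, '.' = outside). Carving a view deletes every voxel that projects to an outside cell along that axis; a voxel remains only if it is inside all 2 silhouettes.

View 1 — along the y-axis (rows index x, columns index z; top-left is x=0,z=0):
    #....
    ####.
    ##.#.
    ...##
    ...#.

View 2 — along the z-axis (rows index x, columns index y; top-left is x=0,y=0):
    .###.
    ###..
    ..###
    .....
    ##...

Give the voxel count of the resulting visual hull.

remaining voxels: 26

initial block: 5^3 = 125
carve view 1 (along y, XZ-mask fill 11/25): 55 voxels remain
carve view 2 (along z, XY-mask fill 11/25): 26 voxels remain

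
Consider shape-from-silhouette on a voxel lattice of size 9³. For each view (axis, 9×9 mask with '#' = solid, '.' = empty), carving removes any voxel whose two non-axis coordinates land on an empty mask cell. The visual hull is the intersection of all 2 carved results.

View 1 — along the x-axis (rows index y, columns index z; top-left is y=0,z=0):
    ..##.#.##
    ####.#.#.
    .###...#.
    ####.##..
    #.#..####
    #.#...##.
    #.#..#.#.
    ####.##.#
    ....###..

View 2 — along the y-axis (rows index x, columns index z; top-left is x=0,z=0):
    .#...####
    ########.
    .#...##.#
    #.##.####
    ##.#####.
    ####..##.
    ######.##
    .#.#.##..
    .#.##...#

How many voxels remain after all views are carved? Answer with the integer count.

start: 9×9×9 = 729 voxels
[1] x-view keeps 45 columns → grid now 405
[2] y-view keeps 53 columns → grid now 268

voxel count = 268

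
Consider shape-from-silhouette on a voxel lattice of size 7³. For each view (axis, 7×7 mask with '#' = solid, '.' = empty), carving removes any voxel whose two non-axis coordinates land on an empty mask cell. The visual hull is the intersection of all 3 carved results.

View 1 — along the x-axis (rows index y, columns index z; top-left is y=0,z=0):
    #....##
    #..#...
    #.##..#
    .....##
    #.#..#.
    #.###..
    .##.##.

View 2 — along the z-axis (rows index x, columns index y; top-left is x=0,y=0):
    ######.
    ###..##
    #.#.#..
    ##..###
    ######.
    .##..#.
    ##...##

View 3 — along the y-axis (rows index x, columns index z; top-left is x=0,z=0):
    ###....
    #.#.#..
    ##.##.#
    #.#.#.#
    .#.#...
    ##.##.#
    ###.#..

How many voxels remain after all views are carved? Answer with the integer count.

before carving: 343 voxels (7×7×7)
  1. axis=0 (YZ plane), |mask|=22  ⇒  voxels=154
  2. axis=2 (XY plane), |mask|=32  ⇒  voxels=102
  3. axis=1 (XZ plane), |mask|=26  ⇒  voxels=52

voxel count = 52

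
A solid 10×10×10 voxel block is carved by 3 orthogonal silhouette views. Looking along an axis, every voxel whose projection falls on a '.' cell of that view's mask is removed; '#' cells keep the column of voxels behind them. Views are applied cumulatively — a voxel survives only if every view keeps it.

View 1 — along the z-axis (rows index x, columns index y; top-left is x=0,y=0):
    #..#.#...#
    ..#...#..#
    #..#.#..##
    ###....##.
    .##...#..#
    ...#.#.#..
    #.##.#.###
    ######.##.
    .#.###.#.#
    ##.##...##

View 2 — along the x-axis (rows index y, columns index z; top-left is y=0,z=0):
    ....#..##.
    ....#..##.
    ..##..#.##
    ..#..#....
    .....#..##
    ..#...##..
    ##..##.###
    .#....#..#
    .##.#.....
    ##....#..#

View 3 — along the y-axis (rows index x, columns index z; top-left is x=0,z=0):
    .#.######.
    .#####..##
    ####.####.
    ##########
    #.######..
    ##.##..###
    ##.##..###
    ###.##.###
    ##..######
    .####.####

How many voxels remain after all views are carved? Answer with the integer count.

start: 10×10×10 = 1000 voxels
step 1: project along z, AND mask (51/100) → |grid| = 510
step 2: project along x, AND mask (36/100) → |grid| = 171
step 3: project along y, AND mask (77/100) → |grid| = 128

128 voxels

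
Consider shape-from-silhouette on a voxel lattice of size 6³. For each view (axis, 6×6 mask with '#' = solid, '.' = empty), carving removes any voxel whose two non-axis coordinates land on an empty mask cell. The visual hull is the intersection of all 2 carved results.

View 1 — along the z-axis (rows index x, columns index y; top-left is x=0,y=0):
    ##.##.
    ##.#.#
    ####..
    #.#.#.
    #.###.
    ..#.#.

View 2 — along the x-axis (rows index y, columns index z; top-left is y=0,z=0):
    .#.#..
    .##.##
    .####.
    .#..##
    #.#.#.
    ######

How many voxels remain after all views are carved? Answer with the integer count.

|visual hull| = 68

initial block: 6^3 = 216
  1. axis=2 (XY plane), |mask|=21  ⇒  voxels=126
  2. axis=0 (YZ plane), |mask|=22  ⇒  voxels=68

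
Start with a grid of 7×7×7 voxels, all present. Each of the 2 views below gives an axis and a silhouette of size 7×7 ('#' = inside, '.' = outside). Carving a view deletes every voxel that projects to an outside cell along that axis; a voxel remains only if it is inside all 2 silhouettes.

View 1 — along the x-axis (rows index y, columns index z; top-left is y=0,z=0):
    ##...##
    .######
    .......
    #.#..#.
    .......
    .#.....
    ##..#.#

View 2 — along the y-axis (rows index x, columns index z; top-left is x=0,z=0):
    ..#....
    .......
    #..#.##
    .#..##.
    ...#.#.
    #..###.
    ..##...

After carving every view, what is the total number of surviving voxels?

before carving: 343 voxels (7×7×7)
after view 1 [x-axis, 18 of 49 cells solid] → remaining = 126
after view 2 [y-axis, 16 of 49 cells solid] → remaining = 37

|visual hull| = 37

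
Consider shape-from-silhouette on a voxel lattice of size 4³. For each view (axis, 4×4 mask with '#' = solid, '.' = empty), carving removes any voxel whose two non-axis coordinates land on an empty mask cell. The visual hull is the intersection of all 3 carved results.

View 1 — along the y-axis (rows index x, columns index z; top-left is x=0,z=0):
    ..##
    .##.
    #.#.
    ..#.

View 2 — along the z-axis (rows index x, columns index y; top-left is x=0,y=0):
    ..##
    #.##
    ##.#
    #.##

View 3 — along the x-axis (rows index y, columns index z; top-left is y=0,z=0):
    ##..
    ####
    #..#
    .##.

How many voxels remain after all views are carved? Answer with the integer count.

full grid |V| = 64
carve view 1 (along y, XZ-mask fill 7/16): 28 voxels remain
carve view 2 (along z, XY-mask fill 11/16): 19 voxels remain
carve view 3 (along x, YZ-mask fill 10/16): 10 voxels remain

voxel count = 10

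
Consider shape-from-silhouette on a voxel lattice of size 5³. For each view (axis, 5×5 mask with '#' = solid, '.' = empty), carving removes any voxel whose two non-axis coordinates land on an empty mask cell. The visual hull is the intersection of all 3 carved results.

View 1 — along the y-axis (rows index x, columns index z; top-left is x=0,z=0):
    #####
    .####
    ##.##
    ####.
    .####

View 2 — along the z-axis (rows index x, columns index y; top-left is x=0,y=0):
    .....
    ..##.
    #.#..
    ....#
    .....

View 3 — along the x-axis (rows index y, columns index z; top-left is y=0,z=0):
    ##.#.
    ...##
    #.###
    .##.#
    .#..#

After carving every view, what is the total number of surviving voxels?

|visual hull| = 13

full grid |V| = 125
step 1: project along y, AND mask (21/25) → |grid| = 105
step 2: project along z, AND mask (5/25) → |grid| = 20
step 3: project along x, AND mask (14/25) → |grid| = 13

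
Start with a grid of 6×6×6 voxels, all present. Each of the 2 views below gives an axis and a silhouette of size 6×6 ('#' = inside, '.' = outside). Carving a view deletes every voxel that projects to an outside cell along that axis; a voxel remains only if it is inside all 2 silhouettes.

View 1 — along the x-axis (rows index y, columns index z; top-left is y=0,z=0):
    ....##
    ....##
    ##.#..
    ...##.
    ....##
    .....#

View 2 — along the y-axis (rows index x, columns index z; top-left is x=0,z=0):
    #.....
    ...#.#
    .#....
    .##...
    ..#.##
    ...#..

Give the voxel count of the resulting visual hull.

initial block: 6^3 = 216
V1 x: intersect with YZ mask (12 set) -- 72 left
V2 y: intersect with XZ mask (10 set) -- 19 left

19 voxels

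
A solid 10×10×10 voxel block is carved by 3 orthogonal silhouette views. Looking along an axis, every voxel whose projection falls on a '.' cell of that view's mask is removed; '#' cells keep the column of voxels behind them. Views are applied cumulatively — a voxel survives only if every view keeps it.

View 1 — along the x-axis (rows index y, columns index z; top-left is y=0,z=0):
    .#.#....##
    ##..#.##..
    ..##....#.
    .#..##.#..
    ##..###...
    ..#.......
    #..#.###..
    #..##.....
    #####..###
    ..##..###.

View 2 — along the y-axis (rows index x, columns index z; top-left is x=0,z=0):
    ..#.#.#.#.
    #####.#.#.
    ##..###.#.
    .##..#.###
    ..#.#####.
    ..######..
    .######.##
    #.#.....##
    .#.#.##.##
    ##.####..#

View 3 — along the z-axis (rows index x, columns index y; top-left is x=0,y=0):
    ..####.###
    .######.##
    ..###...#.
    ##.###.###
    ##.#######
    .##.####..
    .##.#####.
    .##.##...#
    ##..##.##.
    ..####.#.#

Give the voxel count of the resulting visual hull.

full grid |V| = 1000
V1 x: intersect with YZ mask (43 set) -- 430 left
V2 y: intersect with XZ mask (60 set) -- 253 left
V3 z: intersect with XY mask (66 set) -- 167 left

voxel count = 167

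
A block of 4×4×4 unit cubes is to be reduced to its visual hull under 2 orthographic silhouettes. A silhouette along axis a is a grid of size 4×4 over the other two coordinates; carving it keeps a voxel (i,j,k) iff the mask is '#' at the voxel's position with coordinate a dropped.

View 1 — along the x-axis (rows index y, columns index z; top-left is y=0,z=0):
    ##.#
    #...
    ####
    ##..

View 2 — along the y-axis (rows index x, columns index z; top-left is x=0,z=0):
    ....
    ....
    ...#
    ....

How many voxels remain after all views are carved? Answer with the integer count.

|visual hull| = 2

before carving: 64 voxels (4×4×4)
step 1: project along x, AND mask (10/16) → |grid| = 40
step 2: project along y, AND mask (1/16) → |grid| = 2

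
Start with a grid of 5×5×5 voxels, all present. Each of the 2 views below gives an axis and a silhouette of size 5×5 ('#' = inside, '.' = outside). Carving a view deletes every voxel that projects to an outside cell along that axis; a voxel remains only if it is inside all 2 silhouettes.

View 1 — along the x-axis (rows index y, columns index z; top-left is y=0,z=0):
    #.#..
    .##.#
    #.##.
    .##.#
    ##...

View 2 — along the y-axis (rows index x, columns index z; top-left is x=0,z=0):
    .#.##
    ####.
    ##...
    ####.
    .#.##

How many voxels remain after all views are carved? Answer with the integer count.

voxel count = 40

full grid |V| = 125
carve view 1 (along x, YZ-mask fill 13/25): 65 voxels remain
carve view 2 (along y, XZ-mask fill 16/25): 40 voxels remain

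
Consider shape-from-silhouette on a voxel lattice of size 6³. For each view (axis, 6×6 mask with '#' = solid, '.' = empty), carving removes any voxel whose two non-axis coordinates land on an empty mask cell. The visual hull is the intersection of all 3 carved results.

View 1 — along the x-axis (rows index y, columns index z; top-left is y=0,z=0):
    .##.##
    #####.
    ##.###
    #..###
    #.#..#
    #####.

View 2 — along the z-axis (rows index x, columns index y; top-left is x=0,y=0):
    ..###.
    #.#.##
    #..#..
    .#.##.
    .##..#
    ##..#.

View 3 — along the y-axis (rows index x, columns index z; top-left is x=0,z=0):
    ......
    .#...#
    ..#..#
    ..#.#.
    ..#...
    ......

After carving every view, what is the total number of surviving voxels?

before carving: 216 voxels (6×6×6)
[1] x-view keeps 26 columns → grid now 156
[2] z-view keeps 18 columns → grid now 76
[3] y-view keeps 7 columns → grid now 15

voxel count = 15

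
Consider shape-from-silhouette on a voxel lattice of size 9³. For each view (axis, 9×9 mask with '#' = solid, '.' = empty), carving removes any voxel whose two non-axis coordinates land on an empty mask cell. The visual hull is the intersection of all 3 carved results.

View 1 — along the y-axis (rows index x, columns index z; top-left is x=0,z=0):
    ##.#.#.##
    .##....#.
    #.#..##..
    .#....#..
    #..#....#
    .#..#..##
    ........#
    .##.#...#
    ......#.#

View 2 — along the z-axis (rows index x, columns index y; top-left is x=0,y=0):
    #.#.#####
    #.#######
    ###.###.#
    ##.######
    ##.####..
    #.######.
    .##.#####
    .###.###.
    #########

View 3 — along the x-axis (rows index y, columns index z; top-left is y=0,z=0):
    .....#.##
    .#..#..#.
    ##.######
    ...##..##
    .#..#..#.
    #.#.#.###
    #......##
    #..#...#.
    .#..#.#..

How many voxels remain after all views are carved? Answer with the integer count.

|visual hull| = 93

before carving: 729 voxels (9×9×9)
step 1: project along y, AND mask (29/81) → |grid| = 261
step 2: project along z, AND mask (65/81) → |grid| = 205
step 3: project along x, AND mask (36/81) → |grid| = 93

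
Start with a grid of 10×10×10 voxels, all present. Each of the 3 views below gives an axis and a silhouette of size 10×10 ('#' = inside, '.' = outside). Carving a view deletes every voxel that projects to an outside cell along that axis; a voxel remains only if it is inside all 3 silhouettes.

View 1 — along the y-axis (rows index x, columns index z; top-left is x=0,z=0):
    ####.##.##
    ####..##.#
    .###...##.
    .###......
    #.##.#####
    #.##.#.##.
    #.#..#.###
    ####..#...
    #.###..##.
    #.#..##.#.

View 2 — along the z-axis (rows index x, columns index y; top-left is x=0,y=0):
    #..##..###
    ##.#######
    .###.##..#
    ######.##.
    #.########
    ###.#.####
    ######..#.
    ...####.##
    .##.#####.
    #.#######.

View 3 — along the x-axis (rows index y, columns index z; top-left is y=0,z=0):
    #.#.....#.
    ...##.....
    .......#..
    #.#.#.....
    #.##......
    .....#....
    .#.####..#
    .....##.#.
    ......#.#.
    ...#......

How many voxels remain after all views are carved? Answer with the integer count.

initial block: 10^3 = 1000
  1. axis=1 (XZ plane), |mask|=59  ⇒  voxels=590
  2. axis=2 (XY plane), |mask|=74  ⇒  voxels=439
  3. axis=0 (YZ plane), |mask|=25  ⇒  voxels=119

119 voxels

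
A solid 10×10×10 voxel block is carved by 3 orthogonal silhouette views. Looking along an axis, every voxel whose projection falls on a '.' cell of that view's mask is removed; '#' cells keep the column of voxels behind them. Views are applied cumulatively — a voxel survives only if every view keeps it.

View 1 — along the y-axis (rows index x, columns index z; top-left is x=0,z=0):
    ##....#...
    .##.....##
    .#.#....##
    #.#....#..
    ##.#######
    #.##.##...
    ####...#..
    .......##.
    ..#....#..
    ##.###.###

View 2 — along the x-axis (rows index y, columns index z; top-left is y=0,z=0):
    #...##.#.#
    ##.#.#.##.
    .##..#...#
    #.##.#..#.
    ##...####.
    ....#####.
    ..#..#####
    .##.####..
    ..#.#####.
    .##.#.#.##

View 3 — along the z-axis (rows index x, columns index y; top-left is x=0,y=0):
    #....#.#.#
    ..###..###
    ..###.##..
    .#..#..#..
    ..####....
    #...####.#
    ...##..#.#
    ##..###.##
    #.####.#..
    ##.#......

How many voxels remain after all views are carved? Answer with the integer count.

before carving: 1000 voxels (10×10×10)
V1 y: intersect with XZ mask (45 set) -- 450 left
V2 x: intersect with YZ mask (55 set) -- 242 left
V3 z: intersect with XY mask (48 set) -- 114 left

114 voxels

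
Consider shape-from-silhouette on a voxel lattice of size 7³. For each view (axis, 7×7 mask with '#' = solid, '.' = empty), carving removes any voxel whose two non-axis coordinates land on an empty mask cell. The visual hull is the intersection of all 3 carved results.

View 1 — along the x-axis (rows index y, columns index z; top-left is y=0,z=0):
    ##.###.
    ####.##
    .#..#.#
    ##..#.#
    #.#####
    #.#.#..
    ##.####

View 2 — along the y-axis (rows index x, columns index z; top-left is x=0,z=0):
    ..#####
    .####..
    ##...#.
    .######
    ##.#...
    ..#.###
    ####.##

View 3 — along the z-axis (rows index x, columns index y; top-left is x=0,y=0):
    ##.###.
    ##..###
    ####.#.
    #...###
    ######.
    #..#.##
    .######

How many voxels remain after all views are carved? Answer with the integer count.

100 voxels

start: 7×7×7 = 343 voxels
[1] x-view keeps 33 columns → grid now 231
[2] y-view keeps 31 columns → grid now 142
[3] z-view keeps 35 columns → grid now 100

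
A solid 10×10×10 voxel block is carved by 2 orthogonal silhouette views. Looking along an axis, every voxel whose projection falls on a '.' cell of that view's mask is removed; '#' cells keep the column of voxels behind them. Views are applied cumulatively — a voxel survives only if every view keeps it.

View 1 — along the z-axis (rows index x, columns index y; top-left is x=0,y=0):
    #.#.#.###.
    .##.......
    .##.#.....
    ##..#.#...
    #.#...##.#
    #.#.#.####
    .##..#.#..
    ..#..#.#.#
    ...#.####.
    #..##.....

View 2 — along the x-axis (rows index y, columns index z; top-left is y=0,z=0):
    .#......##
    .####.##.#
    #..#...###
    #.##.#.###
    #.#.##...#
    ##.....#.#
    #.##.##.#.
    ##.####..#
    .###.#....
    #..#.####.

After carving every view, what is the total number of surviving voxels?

231 voxels

full grid |V| = 1000
carve view 1 (along z, XY-mask fill 43/100): 430 voxels remain
carve view 2 (along x, YZ-mask fill 54/100): 231 voxels remain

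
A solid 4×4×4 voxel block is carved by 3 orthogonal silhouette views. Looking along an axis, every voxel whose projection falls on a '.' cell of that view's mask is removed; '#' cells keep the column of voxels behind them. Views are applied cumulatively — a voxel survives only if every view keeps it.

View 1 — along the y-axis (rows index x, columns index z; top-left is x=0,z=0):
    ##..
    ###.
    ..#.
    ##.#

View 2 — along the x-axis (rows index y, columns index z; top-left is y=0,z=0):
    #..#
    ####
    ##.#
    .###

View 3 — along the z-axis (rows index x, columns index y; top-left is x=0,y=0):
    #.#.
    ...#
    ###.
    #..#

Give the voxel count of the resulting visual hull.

full grid |V| = 64
[1] y-view keeps 9 columns → grid now 36
[2] x-view keeps 12 columns → grid now 26
[3] z-view keeps 8 columns → grid now 10

remaining voxels: 10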